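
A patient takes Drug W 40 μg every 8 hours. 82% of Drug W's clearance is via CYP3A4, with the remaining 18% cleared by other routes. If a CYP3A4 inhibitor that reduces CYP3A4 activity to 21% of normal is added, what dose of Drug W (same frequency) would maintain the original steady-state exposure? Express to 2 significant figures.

14 μg

The CYP3A4 pathway (82% of clearance) falls to 0.21× activity: 0.82 × 0.21 = 0.1722.
The remaining 18% of clearance is unaffected.
New clearance relative to baseline: 0.1722 + 0.18 = 0.3522.
To maintain the same steady-state level, dose must scale with clearance: new dose = 40 × 0.3522 = 14 μg.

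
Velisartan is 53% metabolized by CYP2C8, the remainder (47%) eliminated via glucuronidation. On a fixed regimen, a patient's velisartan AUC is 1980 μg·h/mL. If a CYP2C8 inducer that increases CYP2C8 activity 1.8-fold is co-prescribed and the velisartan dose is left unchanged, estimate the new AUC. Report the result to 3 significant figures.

The CYP2C8 pathway (53% of clearance) rises to 1.8× activity: 0.53 × 1.8 = 0.954.
The remaining 47% of clearance is unaffected.
CL_new/CL_old = 0.954 + 0.47 = 1.424.
With dosing unchanged, AUC scales as 1/CL: 1980 / 1.424 = 1.39 × 10³ μg·h/mL.

1.39 × 10³ μg·h/mL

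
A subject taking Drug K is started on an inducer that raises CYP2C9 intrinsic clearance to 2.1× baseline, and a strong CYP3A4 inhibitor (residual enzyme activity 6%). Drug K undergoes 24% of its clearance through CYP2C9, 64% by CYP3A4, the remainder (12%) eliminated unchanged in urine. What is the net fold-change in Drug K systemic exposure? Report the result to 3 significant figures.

1.51

The CYP2C9 pathway (24% of clearance) increases to 2.1× activity: 0.24 × 2.1 = 0.504.
The CYP3A4 pathway (64% of clearance) drops to 0.06× activity: 0.64 × 0.06 = 0.0384.
The remaining 12% of clearance is unaffected.
Relative clearance = 0.504 + 0.0384 + 0.12 = 0.6624.
Net systemic exposure ratio = 1 / 0.6624 = 1.51.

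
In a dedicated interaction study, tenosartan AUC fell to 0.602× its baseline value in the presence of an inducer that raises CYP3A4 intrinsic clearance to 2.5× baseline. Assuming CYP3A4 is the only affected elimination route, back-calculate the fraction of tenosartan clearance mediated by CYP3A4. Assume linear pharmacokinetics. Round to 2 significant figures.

0.44

Call the CYP3A4 fraction fm. After the interaction, CL_new/CL_old = fm × 2.5 + (1 − fm).
AUC ratio = 1 / (new CL fraction), so new CL fraction = 1 / 0.602 = 1.661.
fm × 2.5 + 1 − fm = 1.661  ⇒  fm × (2.5 − 1) = 0.6611  ⇒  fm = 0.44.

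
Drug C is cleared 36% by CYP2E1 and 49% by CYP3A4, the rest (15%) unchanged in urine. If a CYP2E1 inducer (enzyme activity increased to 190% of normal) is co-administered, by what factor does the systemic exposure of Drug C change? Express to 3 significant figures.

0.755

The CYP2E1 pathway (36% of clearance) rises to 1.9× activity: 0.36 × 1.9 = 0.684.
CYP3A4 (49%) and the residual 15% are unaffected.
CL_new/CL_old = 0.684 + 0.49 + 0.15 = 1.324.
Since systemic exposure ∝ 1/CL, the ratio is 1 / 1.324 = 0.755.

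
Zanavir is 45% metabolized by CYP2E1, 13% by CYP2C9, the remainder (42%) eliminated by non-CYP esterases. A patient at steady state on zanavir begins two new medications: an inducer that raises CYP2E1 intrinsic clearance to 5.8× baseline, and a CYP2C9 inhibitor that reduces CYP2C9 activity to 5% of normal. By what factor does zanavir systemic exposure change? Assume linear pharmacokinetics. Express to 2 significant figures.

0.33

The CYP2E1 pathway (45% of clearance) is boosted to 5.8× activity: 0.45 × 5.8 = 2.61.
The CYP2C9 pathway (13% of clearance) is reduced to 0.05× activity: 0.13 × 0.05 = 0.0065.
Non-CYP routes (42%) are unchanged.
New clearance relative to baseline: 2.61 + 0.0065 + 0.42 = 3.0365.
Because systemic exposure varies inversely with clearance, the combined effect is 1 / 3.0365 = 0.33.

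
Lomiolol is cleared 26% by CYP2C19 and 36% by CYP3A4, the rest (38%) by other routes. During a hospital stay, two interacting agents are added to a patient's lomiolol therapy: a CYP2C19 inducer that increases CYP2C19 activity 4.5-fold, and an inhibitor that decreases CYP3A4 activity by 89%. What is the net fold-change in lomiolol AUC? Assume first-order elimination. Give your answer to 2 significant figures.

CYP2C19: 0.26 × 4.5 = 1.17
CYP3A4: 0.36 × 0.11 = 0.0396
Other: 0.38 (unchanged)
CL_new/CL_old = 1.17 + 0.0396 + 0.38 = 1.5896.
Because AUC varies inversely with clearance, the combined effect is 1 / 1.5896 = 0.63.

0.63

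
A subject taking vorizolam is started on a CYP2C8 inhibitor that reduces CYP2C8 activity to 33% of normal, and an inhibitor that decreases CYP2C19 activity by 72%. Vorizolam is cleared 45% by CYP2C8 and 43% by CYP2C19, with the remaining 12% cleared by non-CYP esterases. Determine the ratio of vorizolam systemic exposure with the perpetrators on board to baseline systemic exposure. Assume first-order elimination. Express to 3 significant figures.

2.57

CYP2C8: 0.45 × 0.33 = 0.1485
CYP2C19: 0.43 × 0.28 = 0.1204
Other: 0.12 (unchanged)
New clearance relative to baseline: 0.1485 + 0.1204 + 0.12 = 0.3889.
Systemic exposure ∝ 1/CL: fold-change = 1 / 0.3889 = 2.57.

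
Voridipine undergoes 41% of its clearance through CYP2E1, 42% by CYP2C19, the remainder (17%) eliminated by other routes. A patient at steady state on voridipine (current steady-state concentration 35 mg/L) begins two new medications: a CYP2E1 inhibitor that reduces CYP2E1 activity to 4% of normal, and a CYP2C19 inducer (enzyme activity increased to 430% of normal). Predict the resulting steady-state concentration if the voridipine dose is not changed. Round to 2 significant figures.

18 mg/L

The CYP2E1 pathway (41% of clearance) is reduced to 0.04× activity: 0.41 × 0.04 = 0.0164.
The CYP2C19 pathway (42% of clearance) is boosted to 4.3× activity: 0.42 × 4.3 = 1.806.
The remaining 17% of clearance is unaffected.
New clearance relative to baseline: 0.0164 + 1.806 + 0.17 = 1.9924.
Dividing the baseline by the relative clearance: 35 / 1.9924 = 18 mg/L.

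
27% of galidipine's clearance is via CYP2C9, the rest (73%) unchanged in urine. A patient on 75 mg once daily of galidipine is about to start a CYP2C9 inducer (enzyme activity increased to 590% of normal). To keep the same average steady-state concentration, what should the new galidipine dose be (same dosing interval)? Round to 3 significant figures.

174 mg

The CYP2C9 pathway (27% of clearance) increases to 5.9× activity: 0.27 × 5.9 = 1.593.
Non-CYP routes (73%) are unchanged.
Relative clearance = 1.593 + 0.73 = 2.323.
Css,avg = (dose rate)/CL, so holding Css fixed requires dose ∝ CL: 75 × 2.323 = 174 mg.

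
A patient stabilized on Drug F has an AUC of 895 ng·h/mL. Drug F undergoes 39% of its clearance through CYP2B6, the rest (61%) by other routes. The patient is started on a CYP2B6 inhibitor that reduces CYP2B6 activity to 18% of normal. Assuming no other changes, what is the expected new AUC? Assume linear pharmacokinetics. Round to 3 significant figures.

1.32 × 10³ ng·h/mL

The CYP2B6 pathway (39% of clearance) falls to 0.18× activity: 0.39 × 0.18 = 0.0702.
The remaining 61% of clearance is unaffected.
New clearance relative to baseline: 0.0702 + 0.61 = 0.6802.
New AUC = baseline ÷ relative clearance = 895 / 0.6802 = 1.32 × 10³ ng·h/mL.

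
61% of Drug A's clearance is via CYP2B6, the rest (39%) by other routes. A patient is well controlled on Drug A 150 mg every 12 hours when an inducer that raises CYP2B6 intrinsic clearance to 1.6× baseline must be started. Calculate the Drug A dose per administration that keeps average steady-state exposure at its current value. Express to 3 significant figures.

205 mg

The CYP2B6 pathway (61% of clearance) is boosted to 1.6× activity: 0.61 × 1.6 = 0.976.
Non-CYP routes (39%) are unchanged.
Relative clearance = 0.976 + 0.39 = 1.366.
Css,avg = (dose rate)/CL, so holding Css fixed requires dose ∝ CL: 150 × 1.366 = 205 mg.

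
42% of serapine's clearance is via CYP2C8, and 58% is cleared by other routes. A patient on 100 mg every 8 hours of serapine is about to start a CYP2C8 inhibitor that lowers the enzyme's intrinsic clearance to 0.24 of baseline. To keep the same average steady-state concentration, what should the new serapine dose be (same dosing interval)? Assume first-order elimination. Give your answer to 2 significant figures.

CYP2C8: 0.42 × 0.24 = 0.1008
Other: 0.58 (unchanged)
Relative clearance = 0.1008 + 0.58 = 0.6808.
To maintain the same steady-state level, dose must scale with clearance: new dose = 100 × 0.6808 = 68 mg.

68 mg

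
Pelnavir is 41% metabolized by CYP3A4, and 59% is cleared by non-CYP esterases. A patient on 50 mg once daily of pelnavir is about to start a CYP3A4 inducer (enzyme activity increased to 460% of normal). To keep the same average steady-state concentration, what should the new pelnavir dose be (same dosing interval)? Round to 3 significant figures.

124 mg

The CYP3A4 pathway (41% of clearance) increases to 4.6× activity: 0.41 × 4.6 = 1.886.
The remaining 59% of clearance is unaffected.
Relative clearance = 1.886 + 0.59 = 2.476.
Exposure is unchanged when dose changes in proportion to clearance. New dose = 50 mg × 2.476 = 124 mg.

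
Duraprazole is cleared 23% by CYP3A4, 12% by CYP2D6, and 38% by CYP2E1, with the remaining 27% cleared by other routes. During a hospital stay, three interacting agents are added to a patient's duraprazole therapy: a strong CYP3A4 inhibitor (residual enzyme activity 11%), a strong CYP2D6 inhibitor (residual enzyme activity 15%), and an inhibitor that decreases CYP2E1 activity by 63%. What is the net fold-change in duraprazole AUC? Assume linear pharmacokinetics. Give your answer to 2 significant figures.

The CYP3A4 pathway (23% of clearance) is reduced to 0.11× activity: 0.23 × 0.11 = 0.0253.
The CYP2D6 pathway (12% of clearance) drops to 0.15× activity: 0.12 × 0.15 = 0.018.
The CYP2E1 pathway (38% of clearance) falls to 0.37× activity: 0.38 × 0.37 = 0.1406.
The remaining 27% of clearance is unaffected.
CL_new/CL_old = 0.0253 + 0.018 + 0.1406 + 0.27 = 0.4539.
Because AUC varies inversely with clearance, the combined effect is 1 / 0.4539 = 2.2.

2.2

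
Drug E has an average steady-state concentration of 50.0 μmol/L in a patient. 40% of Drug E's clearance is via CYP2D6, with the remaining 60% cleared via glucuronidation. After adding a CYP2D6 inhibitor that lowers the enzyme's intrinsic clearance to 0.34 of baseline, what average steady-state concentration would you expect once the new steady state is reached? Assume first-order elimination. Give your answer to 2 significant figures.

The CYP2D6 pathway (40% of clearance) is reduced to 0.34× activity: 0.4 × 0.34 = 0.136.
The remaining 60% of clearance is unaffected.
Relative clearance = 0.136 + 0.6 = 0.736.
New average steady-state concentration = baseline ÷ relative clearance = 50.0 / 0.736 = 68 μmol/L.

68 μmol/L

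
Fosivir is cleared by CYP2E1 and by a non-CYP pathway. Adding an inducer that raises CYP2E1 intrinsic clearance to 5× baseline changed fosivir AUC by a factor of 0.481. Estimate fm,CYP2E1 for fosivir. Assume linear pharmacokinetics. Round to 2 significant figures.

CL'/CL = 1 / 0.481 = 2.079
5·fm + (1 − fm) = 2.079
fm = (2.079 − 1) / (5 − 1) = 0.27

0.27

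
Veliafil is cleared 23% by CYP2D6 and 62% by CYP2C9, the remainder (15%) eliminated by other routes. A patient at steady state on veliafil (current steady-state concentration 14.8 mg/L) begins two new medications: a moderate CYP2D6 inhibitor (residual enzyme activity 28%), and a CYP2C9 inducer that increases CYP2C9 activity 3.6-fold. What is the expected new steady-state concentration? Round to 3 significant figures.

CYP2D6: 0.23 × 0.28 = 0.0644
CYP2C9: 0.62 × 3.6 = 2.232
Other: 0.15 (unchanged)
Relative clearance = 0.0644 + 2.232 + 0.15 = 2.4464.
New steady-state concentration = 14.8 / 2.4464 = 6.05 mg/L (concentration scales inversely with clearance).

6.05 mg/L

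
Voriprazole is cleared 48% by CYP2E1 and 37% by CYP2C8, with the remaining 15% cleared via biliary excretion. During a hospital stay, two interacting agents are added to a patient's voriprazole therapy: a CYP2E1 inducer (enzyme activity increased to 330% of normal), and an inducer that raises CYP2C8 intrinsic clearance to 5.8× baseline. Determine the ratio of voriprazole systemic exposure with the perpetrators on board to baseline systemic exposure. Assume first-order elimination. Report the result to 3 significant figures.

0.258

The CYP2E1 pathway (48% of clearance) rises to 3.3× activity: 0.48 × 3.3 = 1.584.
The CYP2C8 pathway (37% of clearance) increases to 5.8× activity: 0.37 × 5.8 = 2.146.
The remaining 15% of clearance is unaffected.
New clearance relative to baseline: 1.584 + 2.146 + 0.15 = 3.88.
Systemic exposure ∝ 1/CL: fold-change = 1 / 3.88 = 0.258.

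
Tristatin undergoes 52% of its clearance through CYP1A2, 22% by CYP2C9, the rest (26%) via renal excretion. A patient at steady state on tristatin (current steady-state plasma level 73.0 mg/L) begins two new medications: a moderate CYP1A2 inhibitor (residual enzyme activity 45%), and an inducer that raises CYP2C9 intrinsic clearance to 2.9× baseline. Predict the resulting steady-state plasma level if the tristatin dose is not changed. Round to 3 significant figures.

CYP1A2: 0.52 × 0.45 = 0.234
CYP2C9: 0.22 × 2.9 = 0.638
Other: 0.26 (unchanged)
CL_new/CL_old = 0.234 + 0.638 + 0.26 = 1.132.
Dividing the baseline by the relative clearance: 73.0 / 1.132 = 64.5 mg/L.

64.5 mg/L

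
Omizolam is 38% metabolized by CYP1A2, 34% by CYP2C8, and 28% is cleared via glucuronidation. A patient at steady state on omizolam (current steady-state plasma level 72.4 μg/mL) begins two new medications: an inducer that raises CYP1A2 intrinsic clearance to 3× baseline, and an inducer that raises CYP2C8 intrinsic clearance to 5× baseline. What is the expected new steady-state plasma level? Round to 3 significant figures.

23.2 μg/mL

The CYP1A2 pathway (38% of clearance) rises to 3× activity: 0.38 × 3 = 1.14.
The CYP2C8 pathway (34% of clearance) increases to 5× activity: 0.34 × 5 = 1.7.
Non-CYP routes (28%) are unchanged.
New clearance relative to baseline: 1.14 + 1.7 + 0.28 = 3.12.
Dividing the baseline by the relative clearance: 72.4 / 3.12 = 23.2 μg/mL.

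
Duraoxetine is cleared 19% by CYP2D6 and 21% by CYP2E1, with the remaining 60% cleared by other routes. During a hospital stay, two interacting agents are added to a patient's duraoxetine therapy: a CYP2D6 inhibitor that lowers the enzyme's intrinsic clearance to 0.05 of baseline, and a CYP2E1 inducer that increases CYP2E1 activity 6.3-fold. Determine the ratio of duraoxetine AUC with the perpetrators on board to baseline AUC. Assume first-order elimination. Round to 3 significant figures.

The CYP2D6 pathway (19% of clearance) is reduced to 0.05× activity: 0.19 × 0.05 = 0.0095.
The CYP2E1 pathway (21% of clearance) rises to 6.3× activity: 0.21 × 6.3 = 1.323.
Non-CYP routes (60%) are unchanged.
New clearance relative to baseline: 0.0095 + 1.323 + 0.6 = 1.9325.
Net AUC ratio = 1 / 1.9325 = 0.517.

0.517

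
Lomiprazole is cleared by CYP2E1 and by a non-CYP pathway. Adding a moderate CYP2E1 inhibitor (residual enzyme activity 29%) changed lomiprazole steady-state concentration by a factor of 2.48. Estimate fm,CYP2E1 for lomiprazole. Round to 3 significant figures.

CL'/CL = 1 / 2.48 = 0.4032
0.29·fm + (1 − fm) = 0.4032
fm = (0.4032 − 1) / (0.29 − 1) = 0.841

0.841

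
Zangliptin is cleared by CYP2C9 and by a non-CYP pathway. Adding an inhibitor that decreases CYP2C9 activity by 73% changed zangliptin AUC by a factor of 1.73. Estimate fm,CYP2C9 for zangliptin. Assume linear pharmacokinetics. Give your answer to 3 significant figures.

0.578

Let x = fm,CYP2C9. Because AUC ∝ 1/CL, relative clearance fell to 1/1.73 = 0.578.
Setting x·0.27 + (1 − x) = 0.578 and solving: x = (0.578 − 1)/(0.27 − 1) = 0.578.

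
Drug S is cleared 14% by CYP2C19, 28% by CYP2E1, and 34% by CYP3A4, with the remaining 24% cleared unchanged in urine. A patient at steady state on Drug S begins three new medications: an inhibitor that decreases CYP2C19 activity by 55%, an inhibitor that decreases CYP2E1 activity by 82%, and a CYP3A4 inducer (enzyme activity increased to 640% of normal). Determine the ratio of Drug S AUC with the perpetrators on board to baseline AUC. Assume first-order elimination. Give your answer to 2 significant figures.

0.40

The CYP2C19 pathway (14% of clearance) is reduced to 0.45× activity: 0.14 × 0.45 = 0.063.
The CYP2E1 pathway (28% of clearance) falls to 0.18× activity: 0.28 × 0.18 = 0.0504.
The CYP3A4 pathway (34% of clearance) rises to 6.4× activity: 0.34 × 6.4 = 2.176.
The remaining 24% of clearance is unaffected.
CL_new/CL_old = 0.063 + 0.0504 + 2.176 + 0.24 = 2.5294.
AUC ∝ 1/CL: fold-change = 1 / 2.5294 = 0.40.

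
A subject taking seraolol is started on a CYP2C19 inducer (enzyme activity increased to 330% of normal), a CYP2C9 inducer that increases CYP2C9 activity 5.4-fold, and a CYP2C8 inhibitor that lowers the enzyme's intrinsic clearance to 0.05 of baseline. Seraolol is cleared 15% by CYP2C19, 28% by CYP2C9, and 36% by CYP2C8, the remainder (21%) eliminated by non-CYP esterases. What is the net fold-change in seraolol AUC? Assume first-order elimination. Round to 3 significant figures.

The CYP2C19 pathway (15% of clearance) increases to 3.3× activity: 0.15 × 3.3 = 0.495.
The CYP2C9 pathway (28% of clearance) increases to 5.4× activity: 0.28 × 5.4 = 1.512.
The CYP2C8 pathway (36% of clearance) drops to 0.05× activity: 0.36 × 0.05 = 0.018.
The remaining 21% of clearance is unaffected.
Relative clearance = 0.495 + 1.512 + 0.018 + 0.21 = 2.235.
AUC ∝ 1/CL: fold-change = 1 / 2.235 = 0.447.

0.447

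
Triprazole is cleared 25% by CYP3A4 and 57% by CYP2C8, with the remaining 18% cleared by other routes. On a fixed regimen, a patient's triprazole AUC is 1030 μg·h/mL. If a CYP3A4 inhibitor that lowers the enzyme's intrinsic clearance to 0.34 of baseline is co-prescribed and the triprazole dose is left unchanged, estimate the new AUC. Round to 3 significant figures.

1.23 × 10³ μg·h/mL

The CYP3A4 pathway (25% of clearance) is reduced to 0.34× activity: 0.25 × 0.34 = 0.085.
CYP2C8 (57%) and the residual 18% are unaffected.
Relative clearance = 0.085 + 0.57 + 0.18 = 0.835.
New AUC = baseline ÷ relative clearance = 1030 / 0.835 = 1.23 × 10³ μg·h/mL.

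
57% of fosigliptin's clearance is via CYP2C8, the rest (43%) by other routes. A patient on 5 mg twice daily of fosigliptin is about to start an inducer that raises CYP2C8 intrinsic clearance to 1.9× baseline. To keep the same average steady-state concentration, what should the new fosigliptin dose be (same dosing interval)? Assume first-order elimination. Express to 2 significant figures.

CYP2C8: 0.57 × 1.9 = 1.083
Other: 0.43 (unchanged)
CL_new/CL_old = 1.083 + 0.43 = 1.513.
To maintain the same steady-state level, dose must scale with clearance: new dose = 5 × 1.513 = 7.6 mg.

7.6 mg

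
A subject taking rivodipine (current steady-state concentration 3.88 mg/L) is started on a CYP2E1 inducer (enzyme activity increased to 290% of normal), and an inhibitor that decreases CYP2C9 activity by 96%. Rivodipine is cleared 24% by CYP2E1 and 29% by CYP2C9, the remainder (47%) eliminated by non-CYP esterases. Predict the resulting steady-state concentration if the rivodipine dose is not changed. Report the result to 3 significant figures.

3.29 mg/L

The CYP2E1 pathway (24% of clearance) increases to 2.9× activity: 0.24 × 2.9 = 0.696.
The CYP2C9 pathway (29% of clearance) falls to 0.04× activity: 0.29 × 0.04 = 0.0116.
The remaining 47% of clearance is unaffected.
New clearance relative to baseline: 0.696 + 0.0116 + 0.47 = 1.1776.
New steady-state concentration = 3.88 / 1.1776 = 3.29 mg/L (concentration scales inversely with clearance).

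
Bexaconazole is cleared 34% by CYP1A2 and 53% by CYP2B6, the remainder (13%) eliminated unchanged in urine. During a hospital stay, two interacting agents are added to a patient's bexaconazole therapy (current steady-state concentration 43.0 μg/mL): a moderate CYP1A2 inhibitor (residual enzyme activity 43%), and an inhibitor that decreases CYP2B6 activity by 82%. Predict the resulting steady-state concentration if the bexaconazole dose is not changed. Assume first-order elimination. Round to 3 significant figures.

The CYP1A2 pathway (34% of clearance) falls to 0.43× activity: 0.34 × 0.43 = 0.1462.
The CYP2B6 pathway (53% of clearance) is reduced to 0.18× activity: 0.53 × 0.18 = 0.0954.
Non-CYP routes (13%) are unchanged.
Relative clearance = 0.1462 + 0.0954 + 0.13 = 0.3716.
New steady-state concentration = 43.0 / 0.3716 = 116 μg/mL (concentration scales inversely with clearance).

116 μg/mL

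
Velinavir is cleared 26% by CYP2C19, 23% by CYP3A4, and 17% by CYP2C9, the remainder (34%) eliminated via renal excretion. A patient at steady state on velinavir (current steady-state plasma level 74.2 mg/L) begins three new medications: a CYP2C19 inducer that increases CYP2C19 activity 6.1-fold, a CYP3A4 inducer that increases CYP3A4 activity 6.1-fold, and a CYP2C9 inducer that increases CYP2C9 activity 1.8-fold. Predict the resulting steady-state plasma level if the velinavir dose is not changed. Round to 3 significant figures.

The CYP2C19 pathway (26% of clearance) increases to 6.1× activity: 0.26 × 6.1 = 1.586.
The CYP3A4 pathway (23% of clearance) increases to 6.1× activity: 0.23 × 6.1 = 1.403.
The CYP2C9 pathway (17% of clearance) is boosted to 1.8× activity: 0.17 × 1.8 = 0.306.
Non-CYP routes (34%) are unchanged.
New clearance relative to baseline: 1.586 + 1.403 + 0.306 + 0.34 = 3.635.
Dividing the baseline by the relative clearance: 74.2 / 3.635 = 20.4 mg/L.

20.4 mg/L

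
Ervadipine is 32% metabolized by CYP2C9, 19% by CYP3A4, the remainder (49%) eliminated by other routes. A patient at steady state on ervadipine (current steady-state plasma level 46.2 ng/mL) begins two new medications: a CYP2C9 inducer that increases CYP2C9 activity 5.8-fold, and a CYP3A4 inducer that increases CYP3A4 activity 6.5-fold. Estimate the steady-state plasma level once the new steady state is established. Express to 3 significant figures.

12.9 ng/mL

The CYP2C9 pathway (32% of clearance) increases to 5.8× activity: 0.32 × 5.8 = 1.856.
The CYP3A4 pathway (19% of clearance) increases to 6.5× activity: 0.19 × 6.5 = 1.235.
The remaining 49% of clearance is unaffected.
CL_new/CL_old = 1.856 + 1.235 + 0.49 = 3.581.
Dividing the baseline by the relative clearance: 46.2 / 3.581 = 12.9 ng/mL.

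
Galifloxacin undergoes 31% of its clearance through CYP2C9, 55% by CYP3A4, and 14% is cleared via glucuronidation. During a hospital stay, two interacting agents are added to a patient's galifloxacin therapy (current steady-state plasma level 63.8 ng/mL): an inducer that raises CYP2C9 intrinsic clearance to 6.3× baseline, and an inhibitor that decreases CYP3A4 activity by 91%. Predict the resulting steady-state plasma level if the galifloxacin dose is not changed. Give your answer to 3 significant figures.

The CYP2C9 pathway (31% of clearance) is boosted to 6.3× activity: 0.31 × 6.3 = 1.953.
The CYP3A4 pathway (55% of clearance) is reduced to 0.09× activity: 0.55 × 0.09 = 0.0495.
The remaining 14% of clearance is unaffected.
New clearance relative to baseline: 1.953 + 0.0495 + 0.14 = 2.1425.
New steady-state plasma level = 63.8 / 2.1425 = 29.8 ng/mL (concentration scales inversely with clearance).

29.8 ng/mL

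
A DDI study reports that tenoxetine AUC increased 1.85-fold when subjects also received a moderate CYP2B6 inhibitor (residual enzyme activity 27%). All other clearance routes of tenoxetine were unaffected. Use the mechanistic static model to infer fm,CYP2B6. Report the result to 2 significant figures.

0.63

CL'/CL = 1 / 1.85 = 0.5405
0.27·fm + (1 − fm) = 0.5405
fm = (0.5405 − 1) / (0.27 − 1) = 0.63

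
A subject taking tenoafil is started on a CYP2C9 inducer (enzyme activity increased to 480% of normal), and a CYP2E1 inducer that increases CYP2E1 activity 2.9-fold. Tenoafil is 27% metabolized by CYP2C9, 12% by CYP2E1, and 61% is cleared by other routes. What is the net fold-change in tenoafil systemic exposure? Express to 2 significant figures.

The CYP2C9 pathway (27% of clearance) rises to 4.8× activity: 0.27 × 4.8 = 1.296.
The CYP2E1 pathway (12% of clearance) is boosted to 2.9× activity: 0.12 × 2.9 = 0.348.
Non-CYP routes (61%) are unchanged.
New clearance relative to baseline: 1.296 + 0.348 + 0.61 = 2.254.
Systemic exposure ∝ 1/CL: fold-change = 1 / 2.254 = 0.44.

0.44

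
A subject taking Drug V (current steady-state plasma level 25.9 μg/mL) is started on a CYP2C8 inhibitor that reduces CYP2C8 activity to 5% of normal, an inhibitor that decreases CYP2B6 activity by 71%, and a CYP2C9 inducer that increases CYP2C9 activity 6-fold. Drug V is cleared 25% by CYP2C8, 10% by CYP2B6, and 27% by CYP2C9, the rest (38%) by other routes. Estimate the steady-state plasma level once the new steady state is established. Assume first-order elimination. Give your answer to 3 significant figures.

12.7 μg/mL

The CYP2C8 pathway (25% of clearance) drops to 0.05× activity: 0.25 × 0.05 = 0.0125.
The CYP2B6 pathway (10% of clearance) drops to 0.29× activity: 0.1 × 0.29 = 0.029.
The CYP2C9 pathway (27% of clearance) is boosted to 6× activity: 0.27 × 6 = 1.62.
The remaining 38% of clearance is unaffected.
CL_new/CL_old = 0.0125 + 0.029 + 1.62 + 0.38 = 2.0415.
Dividing the baseline by the relative clearance: 25.9 / 2.0415 = 12.7 μg/mL.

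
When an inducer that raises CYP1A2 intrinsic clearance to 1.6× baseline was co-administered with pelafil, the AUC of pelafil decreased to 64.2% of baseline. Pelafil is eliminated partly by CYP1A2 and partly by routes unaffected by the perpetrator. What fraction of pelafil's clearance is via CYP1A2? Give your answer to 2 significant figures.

CL'/CL = 1 / 0.642 = 1.558
1.6·fm + (1 − fm) = 1.558
fm = (1.558 − 1) / (1.6 − 1) = 0.93

0.93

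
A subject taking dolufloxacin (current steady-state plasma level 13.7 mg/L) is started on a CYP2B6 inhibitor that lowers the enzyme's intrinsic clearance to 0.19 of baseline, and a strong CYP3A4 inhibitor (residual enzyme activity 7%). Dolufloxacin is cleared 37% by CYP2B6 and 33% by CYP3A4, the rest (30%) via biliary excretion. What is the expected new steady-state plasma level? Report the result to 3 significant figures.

34.8 mg/L

The CYP2B6 pathway (37% of clearance) falls to 0.19× activity: 0.37 × 0.19 = 0.0703.
The CYP3A4 pathway (33% of clearance) falls to 0.07× activity: 0.33 × 0.07 = 0.0231.
Non-CYP routes (30%) are unchanged.
Relative clearance = 0.0703 + 0.0231 + 0.3 = 0.3934.
New steady-state plasma level = 13.7 / 0.3934 = 34.8 mg/L (concentration scales inversely with clearance).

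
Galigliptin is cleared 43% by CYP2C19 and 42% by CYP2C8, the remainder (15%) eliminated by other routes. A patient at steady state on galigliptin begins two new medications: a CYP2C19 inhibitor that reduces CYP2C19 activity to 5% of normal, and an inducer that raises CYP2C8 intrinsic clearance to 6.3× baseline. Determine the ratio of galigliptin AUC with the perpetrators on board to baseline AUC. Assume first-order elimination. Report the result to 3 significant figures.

The CYP2C19 pathway (43% of clearance) falls to 0.05× activity: 0.43 × 0.05 = 0.0215.
The CYP2C8 pathway (42% of clearance) increases to 6.3× activity: 0.42 × 6.3 = 2.646.
The remaining 15% of clearance is unaffected.
New clearance relative to baseline: 0.0215 + 2.646 + 0.15 = 2.8175.
Net AUC ratio = 1 / 2.8175 = 0.355.

0.355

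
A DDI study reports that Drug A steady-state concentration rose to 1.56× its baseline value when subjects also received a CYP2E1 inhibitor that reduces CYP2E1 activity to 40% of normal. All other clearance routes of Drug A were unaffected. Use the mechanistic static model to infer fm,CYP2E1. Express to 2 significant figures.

Let fm be the CYP2E1 fraction. New clearance relative to baseline = fm × 0.4 + (1 − fm).
Steady-state concentration ratio = 1 / (new CL fraction), so new CL fraction = 1 / 1.56 = 0.641.
fm × 0.4 + 1 − fm = 0.641  ⇒  fm × (0.4 − 1) = −0.359  ⇒  fm = 0.60.

0.60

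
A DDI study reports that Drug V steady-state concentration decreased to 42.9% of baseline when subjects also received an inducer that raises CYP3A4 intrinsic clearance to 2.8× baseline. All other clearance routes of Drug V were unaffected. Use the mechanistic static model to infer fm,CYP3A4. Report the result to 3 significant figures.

Call the CYP3A4 fraction fm. After the interaction, CL_new/CL_old = fm × 2.8 + (1 − fm).
Steady-state concentration ratio = 1 / (new CL fraction), so new CL fraction = 1 / 0.429 = 2.331.
fm × 2.8 + 1 − fm = 2.331  ⇒  fm × (2.8 − 1) = 1.331  ⇒  fm = 0.739.

0.739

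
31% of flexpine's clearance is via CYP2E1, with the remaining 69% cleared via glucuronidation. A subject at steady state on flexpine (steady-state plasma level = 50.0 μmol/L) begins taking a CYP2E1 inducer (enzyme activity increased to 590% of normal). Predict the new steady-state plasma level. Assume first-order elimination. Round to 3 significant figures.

CYP2E1: 0.31 × 5.9 = 1.829
Other: 0.69 (unchanged)
CL_new/CL_old = 1.829 + 0.69 = 2.519.
With dosing unchanged, steady-state plasma level scales as 1/CL: 50.0 / 2.519 = 19.8 μmol/L.

19.8 μmol/L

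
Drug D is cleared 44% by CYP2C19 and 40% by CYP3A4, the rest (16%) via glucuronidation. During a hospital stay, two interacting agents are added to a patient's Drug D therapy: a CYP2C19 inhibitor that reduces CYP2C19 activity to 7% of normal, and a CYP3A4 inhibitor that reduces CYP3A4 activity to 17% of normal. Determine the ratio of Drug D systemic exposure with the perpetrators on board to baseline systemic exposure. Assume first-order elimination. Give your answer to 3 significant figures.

3.86

CYP2C19: 0.44 × 0.07 = 0.0308
CYP3A4: 0.4 × 0.17 = 0.068
Other: 0.16 (unchanged)
CL_new/CL_old = 0.0308 + 0.068 + 0.16 = 0.2588.
Net systemic exposure ratio = 1 / 0.2588 = 3.86.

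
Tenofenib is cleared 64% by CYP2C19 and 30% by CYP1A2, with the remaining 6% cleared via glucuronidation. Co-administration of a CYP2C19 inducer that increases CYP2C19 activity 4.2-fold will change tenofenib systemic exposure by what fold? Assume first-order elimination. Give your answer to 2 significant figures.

0.33

The CYP2C19 pathway (64% of clearance) rises to 4.2× activity: 0.64 × 4.2 = 2.688.
CYP1A2 (30%) and the residual 6% are unaffected.
CL_new/CL_old = 2.688 + 0.3 + 0.06 = 3.048.
Systemic exposure ratio = CL_old/CL_new = 1 / 3.048 = 0.33.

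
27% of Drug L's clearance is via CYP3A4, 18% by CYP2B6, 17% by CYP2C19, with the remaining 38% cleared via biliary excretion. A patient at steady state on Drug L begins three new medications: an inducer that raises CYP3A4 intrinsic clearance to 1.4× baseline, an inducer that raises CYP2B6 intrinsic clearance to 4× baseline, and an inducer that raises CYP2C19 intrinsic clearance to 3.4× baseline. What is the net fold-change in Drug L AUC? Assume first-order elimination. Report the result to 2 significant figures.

0.49

CYP3A4: 0.27 × 1.4 = 0.378
CYP2B6: 0.18 × 4 = 0.72
CYP2C19: 0.17 × 3.4 = 0.578
Other: 0.38 (unchanged)
CL_new/CL_old = 0.378 + 0.72 + 0.578 + 0.38 = 2.056.
Because AUC varies inversely with clearance, the combined effect is 1 / 2.056 = 0.49.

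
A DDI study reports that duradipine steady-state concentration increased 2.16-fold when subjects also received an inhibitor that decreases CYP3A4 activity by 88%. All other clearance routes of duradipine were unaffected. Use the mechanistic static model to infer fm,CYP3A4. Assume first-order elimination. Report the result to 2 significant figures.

0.61

Let x = fm,CYP3A4. Because steady-state concentration ∝ 1/CL, relative clearance fell to 1/2.16 = 0.463.
Only the CYP3A4 route changed, so 0.463 = x·0.12 + (1 − x), giving x = 0.61.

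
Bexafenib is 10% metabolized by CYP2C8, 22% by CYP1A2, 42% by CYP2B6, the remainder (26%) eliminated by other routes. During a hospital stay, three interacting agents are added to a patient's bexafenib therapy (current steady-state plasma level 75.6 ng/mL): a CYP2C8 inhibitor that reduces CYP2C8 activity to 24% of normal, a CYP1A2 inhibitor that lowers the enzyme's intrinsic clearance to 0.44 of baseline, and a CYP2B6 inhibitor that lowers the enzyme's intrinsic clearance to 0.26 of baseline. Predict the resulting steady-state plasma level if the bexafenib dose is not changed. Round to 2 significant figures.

1.5 × 10² ng/mL

CYP2C8: 0.1 × 0.24 = 0.024
CYP1A2: 0.22 × 0.44 = 0.0968
CYP2B6: 0.42 × 0.26 = 0.1092
Other: 0.26 (unchanged)
Relative clearance = 0.024 + 0.0968 + 0.1092 + 0.26 = 0.49.
New steady-state plasma level = 75.6 / 0.49 = 1.5 × 10² ng/mL (concentration scales inversely with clearance).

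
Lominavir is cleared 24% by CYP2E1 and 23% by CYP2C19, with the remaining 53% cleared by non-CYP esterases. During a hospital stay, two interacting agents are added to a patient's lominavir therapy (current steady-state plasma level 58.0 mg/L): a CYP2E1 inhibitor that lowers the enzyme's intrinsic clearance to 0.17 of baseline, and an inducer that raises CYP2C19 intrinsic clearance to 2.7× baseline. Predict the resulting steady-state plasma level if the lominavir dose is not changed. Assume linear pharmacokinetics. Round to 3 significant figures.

CYP2E1: 0.24 × 0.17 = 0.0408
CYP2C19: 0.23 × 2.7 = 0.621
Other: 0.53 (unchanged)
New clearance relative to baseline: 0.0408 + 0.621 + 0.53 = 1.1918.
New steady-state plasma level = 58.0 / 1.1918 = 48.7 mg/L (concentration scales inversely with clearance).

48.7 mg/L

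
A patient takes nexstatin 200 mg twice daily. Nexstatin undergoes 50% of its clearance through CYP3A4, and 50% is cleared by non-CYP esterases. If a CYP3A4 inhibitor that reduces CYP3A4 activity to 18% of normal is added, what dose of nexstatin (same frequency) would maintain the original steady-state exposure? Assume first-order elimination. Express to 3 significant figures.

The CYP3A4 pathway (50% of clearance) is reduced to 0.18× activity: 0.5 × 0.18 = 0.09.
Non-CYP routes (50%) are unchanged.
New clearance relative to baseline: 0.09 + 0.5 = 0.59.
To maintain the same steady-state level, dose must scale with clearance: new dose = 200 × 0.59 = 118 mg.

118 mg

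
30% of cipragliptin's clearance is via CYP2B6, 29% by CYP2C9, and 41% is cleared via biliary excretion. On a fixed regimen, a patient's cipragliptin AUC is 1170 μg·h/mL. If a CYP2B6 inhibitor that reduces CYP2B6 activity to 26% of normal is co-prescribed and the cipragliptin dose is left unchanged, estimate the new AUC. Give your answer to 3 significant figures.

The CYP2B6 pathway (30% of clearance) falls to 0.26× activity: 0.3 × 0.26 = 0.078.
CYP2C9 (29%) and the residual 41% are unaffected.
New clearance relative to baseline: 0.078 + 0.29 + 0.41 = 0.778.
With dosing unchanged, AUC scales as 1/CL: 1170 / 0.778 = 1.50 × 10³ μg·h/mL.

1.50 × 10³ μg·h/mL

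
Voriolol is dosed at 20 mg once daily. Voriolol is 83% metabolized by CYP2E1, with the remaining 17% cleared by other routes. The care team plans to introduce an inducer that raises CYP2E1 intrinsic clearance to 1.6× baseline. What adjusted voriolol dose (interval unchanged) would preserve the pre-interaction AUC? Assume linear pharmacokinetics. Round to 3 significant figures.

The CYP2E1 pathway (83% of clearance) increases to 1.6× activity: 0.83 × 1.6 = 1.328.
The remaining 17% of clearance is unaffected.
New clearance relative to baseline: 1.328 + 0.17 = 1.498.
Exposure is unchanged when dose changes in proportion to clearance. New dose = 20 mg × 1.498 = 30.0 mg.

30.0 mg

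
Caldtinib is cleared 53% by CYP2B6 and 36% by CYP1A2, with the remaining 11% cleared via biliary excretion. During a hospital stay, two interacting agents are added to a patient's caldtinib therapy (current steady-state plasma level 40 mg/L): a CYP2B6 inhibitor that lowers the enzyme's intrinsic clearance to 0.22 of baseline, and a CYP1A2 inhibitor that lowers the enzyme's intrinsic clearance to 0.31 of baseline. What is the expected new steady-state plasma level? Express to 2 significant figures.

The CYP2B6 pathway (53% of clearance) is reduced to 0.22× activity: 0.53 × 0.22 = 0.1166.
The CYP1A2 pathway (36% of clearance) falls to 0.31× activity: 0.36 × 0.31 = 0.1116.
Non-CYP routes (11%) are unchanged.
CL_new/CL_old = 0.1166 + 0.1116 + 0.11 = 0.3382.
New steady-state plasma level = 40 / 0.3382 = 1.2 × 10² mg/L (concentration scales inversely with clearance).

1.2 × 10² mg/L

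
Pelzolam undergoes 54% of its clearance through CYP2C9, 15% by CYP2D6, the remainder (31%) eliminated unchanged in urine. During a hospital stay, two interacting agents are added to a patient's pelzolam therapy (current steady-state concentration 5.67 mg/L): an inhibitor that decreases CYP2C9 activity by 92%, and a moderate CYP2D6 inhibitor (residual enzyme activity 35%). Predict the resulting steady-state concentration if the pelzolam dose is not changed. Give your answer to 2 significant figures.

14 mg/L

CYP2C9: 0.54 × 0.08 = 0.0432
CYP2D6: 0.15 × 0.35 = 0.0525
Other: 0.31 (unchanged)
Relative clearance = 0.0432 + 0.0525 + 0.31 = 0.4057.
Steady-state concentration ∝ 1/CL: new value = 5.67 / 0.4057 = 14 mg/L.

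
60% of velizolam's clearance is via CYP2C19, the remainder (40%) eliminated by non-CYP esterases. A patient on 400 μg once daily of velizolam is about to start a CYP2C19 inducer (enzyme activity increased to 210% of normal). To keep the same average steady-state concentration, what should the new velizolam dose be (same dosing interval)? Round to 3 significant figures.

CYP2C19: 0.6 × 2.1 = 1.26
Other: 0.4 (unchanged)
CL_new/CL_old = 1.26 + 0.4 = 1.66.
Css,avg = (dose rate)/CL, so holding Css fixed requires dose ∝ CL: 400 × 1.66 = 664 μg.

664 μg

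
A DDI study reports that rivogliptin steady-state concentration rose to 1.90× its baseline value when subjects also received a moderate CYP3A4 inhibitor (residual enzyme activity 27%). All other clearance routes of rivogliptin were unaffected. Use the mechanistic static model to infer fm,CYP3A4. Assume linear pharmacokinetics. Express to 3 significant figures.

Write x for the fraction cleared via CYP3A4. The observed steady-state concentration change means clearance fell to 1/1.90 = 0.5263 of baseline.
Only the CYP3A4 route changed, so 0.5263 = x·0.27 + (1 − x), giving x = 0.649.

0.649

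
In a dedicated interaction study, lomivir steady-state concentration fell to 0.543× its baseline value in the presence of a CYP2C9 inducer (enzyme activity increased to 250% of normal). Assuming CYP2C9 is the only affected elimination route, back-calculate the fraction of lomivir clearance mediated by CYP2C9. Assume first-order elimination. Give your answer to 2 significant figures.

0.56

CL'/CL = 1 / 0.543 = 1.842
2.5·fm + (1 − fm) = 1.842
fm = (1.842 − 1) / (2.5 − 1) = 0.56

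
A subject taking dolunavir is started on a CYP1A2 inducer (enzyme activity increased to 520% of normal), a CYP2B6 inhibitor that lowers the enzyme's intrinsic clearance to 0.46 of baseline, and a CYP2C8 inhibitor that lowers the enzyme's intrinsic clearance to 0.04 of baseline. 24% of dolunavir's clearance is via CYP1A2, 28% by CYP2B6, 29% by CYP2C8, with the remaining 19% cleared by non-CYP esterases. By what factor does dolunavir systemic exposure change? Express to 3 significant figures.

0.634

The CYP1A2 pathway (24% of clearance) is boosted to 5.2× activity: 0.24 × 5.2 = 1.248.
The CYP2B6 pathway (28% of clearance) drops to 0.46× activity: 0.28 × 0.46 = 0.1288.
The CYP2C8 pathway (29% of clearance) drops to 0.04× activity: 0.29 × 0.04 = 0.0116.
The remaining 19% of clearance is unaffected.
CL_new/CL_old = 1.248 + 0.1288 + 0.0116 + 0.19 = 1.5784.
Because systemic exposure varies inversely with clearance, the combined effect is 1 / 1.5784 = 0.634.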